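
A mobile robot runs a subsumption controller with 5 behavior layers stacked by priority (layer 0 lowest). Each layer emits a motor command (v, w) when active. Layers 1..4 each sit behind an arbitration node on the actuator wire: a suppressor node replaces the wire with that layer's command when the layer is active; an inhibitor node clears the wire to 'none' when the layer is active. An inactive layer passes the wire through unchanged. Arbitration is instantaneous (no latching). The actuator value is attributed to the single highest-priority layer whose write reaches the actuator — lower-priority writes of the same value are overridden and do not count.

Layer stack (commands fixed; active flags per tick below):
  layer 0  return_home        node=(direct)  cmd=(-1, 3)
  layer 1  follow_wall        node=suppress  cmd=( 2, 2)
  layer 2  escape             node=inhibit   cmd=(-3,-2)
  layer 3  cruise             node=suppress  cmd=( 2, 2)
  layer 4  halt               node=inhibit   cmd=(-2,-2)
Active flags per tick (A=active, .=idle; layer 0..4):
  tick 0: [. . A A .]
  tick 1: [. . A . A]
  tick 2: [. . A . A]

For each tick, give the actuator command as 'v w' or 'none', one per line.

tick 0:
  layer 0 (return_home) idle — none
  layer 1 (follow_wall) idle — unchanged: none
  layer 2 (escape) active — inhibits: none
  layer 3 (cruise) active — suppresses: (2, 2)
  layer 4 (halt) idle — unchanged: (2, 2)
  → actuator (2, 2)
tick 1:
  layer 0 (return_home) idle — none
  layer 1 (follow_wall) idle — unchanged: none
  layer 2 (escape) active — inhibits: none
  layer 3 (cruise) idle — unchanged: none
  layer 4 (halt) active — inhibits: none
  → actuator none
tick 2:
  layer 0 (return_home) idle — none
  layer 1 (follow_wall) idle — unchanged: none
  layer 2 (escape) active — inhibits: none
  layer 3 (cruise) idle — unchanged: none
  layer 4 (halt) active — inhibits: none
  → actuator none

2 2
none
none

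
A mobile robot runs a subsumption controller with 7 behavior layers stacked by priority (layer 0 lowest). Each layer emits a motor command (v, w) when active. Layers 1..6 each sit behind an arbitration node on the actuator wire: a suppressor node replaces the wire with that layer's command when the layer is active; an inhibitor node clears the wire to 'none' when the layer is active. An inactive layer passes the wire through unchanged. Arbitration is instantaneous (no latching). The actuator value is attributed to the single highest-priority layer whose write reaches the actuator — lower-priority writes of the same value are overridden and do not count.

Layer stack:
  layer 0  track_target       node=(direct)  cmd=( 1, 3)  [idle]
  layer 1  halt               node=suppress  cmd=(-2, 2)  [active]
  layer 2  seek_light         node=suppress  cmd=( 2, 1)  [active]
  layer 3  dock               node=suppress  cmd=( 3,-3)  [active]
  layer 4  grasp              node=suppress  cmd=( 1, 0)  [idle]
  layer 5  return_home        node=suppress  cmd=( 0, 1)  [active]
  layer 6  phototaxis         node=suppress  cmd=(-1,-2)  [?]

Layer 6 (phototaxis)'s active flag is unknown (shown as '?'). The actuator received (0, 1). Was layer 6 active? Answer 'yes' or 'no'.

If layer 6 is active=yes:
  actuator would be (-1, -2)
If layer 6 is active=no:
  actuator would be (0, 1)
Observed (0, 1), so layer 6 was idle.

no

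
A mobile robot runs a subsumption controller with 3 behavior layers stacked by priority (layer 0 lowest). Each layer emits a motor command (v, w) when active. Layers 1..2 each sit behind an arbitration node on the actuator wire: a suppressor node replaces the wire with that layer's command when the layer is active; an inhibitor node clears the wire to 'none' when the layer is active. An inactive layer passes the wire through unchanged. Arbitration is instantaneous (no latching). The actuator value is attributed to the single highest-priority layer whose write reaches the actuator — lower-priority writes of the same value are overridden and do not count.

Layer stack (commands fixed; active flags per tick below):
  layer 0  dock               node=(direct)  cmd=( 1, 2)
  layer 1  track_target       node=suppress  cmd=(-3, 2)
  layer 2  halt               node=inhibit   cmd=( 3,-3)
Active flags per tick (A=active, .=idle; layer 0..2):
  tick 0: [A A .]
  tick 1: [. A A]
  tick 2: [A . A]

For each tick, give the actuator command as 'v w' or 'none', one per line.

-3 2
none
none

tick 0:
  layer 0 (dock) active — direct: (1, 2)
  layer 1 (track_target) active — suppresses: (-3, 2)
  layer 2 (halt) idle — unchanged: (-3, 2)
  → actuator (-3, 2)
tick 1:
  layer 0 (dock) idle — none
  layer 1 (track_target) active — suppresses: (-3, 2)
  layer 2 (halt) active — inhibits: none
  → actuator none
tick 2:
  layer 0 (dock) active — direct: (1, 2)
  layer 1 (track_target) idle — unchanged: (1, 2)
  layer 2 (halt) active — inhibits: none
  → actuator none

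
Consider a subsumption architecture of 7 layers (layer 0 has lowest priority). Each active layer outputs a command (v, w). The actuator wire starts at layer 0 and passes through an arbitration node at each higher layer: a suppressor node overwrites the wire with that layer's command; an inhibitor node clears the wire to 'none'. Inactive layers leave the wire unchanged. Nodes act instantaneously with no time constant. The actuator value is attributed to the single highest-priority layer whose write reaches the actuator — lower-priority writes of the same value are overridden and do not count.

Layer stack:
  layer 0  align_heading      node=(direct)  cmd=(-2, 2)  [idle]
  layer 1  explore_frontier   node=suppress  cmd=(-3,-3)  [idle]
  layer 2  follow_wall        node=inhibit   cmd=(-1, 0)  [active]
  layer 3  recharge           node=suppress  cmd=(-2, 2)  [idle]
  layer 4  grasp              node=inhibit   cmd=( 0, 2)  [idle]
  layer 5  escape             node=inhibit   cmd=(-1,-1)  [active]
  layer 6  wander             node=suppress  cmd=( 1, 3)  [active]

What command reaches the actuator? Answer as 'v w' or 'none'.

L0 align_heading: idle → wire = none
L1 explore_frontier: idle → wire stays none
L2 follow_wall: active, inhibitor → wire = none
L3 recharge: idle → wire stays none
L4 grasp: idle → wire stays none
L5 escape: active, inhibitor → wire = none
L6 wander: active, suppressor → wire = (1, 3)
actuator = (1, 3)

1 3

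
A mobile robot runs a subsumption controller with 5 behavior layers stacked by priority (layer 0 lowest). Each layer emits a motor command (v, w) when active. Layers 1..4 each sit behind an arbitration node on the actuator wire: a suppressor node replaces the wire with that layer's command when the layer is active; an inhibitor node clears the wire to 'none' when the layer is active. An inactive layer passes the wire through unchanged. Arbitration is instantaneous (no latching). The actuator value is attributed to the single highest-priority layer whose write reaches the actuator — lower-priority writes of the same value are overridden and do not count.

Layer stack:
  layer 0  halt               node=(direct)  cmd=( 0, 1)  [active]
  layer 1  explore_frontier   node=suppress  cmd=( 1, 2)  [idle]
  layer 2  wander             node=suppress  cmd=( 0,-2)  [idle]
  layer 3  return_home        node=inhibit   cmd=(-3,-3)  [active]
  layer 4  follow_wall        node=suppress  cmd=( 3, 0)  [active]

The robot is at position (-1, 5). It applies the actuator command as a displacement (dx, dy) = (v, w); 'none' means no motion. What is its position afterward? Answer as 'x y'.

[0] halt on; wire := (0, 1)
[1] explore_frontier off; pass (0, 1)
[2] wander off; pass (0, 1)
[3] return_home on (inhibit); wire := none
[4] follow_wall on (suppress); wire := (3, 0)
output (3, 0)
position: (-1, 5) + (3, 0) = (2, 5)

2 5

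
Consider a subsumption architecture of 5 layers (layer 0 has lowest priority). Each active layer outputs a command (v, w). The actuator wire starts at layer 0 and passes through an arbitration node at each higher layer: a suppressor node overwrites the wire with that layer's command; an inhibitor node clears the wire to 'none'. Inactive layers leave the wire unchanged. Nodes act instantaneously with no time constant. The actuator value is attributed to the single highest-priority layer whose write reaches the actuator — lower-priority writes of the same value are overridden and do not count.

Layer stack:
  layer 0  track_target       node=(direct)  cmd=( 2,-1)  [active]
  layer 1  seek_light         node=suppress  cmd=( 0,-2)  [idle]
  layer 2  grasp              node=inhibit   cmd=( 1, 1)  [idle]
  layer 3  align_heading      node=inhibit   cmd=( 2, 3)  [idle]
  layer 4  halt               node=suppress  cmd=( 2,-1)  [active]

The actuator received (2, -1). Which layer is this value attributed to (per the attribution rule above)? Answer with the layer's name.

layer 0 (track_target) active — direct: (2, -1)
layer 1 (seek_light) idle — unchanged: (2, -1)
layer 2 (grasp) idle — unchanged: (2, -1)
layer 3 (align_heading) idle — unchanged: (2, -1)
layer 4 (halt) active — suppresses: (2, -1)
→ actuator (2, -1)
last writer: layer 4 = halt

halt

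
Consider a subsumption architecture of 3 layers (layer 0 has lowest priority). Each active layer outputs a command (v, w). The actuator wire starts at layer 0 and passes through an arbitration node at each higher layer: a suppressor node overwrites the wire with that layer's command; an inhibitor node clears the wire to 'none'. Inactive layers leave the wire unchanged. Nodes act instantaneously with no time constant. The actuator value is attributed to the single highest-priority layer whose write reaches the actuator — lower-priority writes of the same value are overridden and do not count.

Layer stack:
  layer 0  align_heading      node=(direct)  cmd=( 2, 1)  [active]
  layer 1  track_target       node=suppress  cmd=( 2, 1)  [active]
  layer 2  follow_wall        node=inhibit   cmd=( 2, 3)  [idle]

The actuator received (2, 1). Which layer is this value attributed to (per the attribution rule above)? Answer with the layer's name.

track_target

[0] align_heading on; wire := (2, 1)
[1] track_target on (suppress); wire := (2, 1)
[2] follow_wall off; pass (2, 1)
output (2, 1)
last writer: layer 1 = track_target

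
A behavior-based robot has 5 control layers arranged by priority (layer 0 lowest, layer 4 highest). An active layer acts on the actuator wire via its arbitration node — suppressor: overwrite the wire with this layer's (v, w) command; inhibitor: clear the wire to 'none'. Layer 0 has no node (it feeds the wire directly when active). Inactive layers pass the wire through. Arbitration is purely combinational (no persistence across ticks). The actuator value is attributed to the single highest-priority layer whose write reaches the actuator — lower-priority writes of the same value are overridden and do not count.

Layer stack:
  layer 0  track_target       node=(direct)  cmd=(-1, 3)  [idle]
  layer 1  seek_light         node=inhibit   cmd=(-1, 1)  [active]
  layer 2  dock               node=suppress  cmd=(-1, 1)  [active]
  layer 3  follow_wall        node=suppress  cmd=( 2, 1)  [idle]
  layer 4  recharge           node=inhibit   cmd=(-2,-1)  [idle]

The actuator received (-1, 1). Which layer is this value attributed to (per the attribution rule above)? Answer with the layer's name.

dock

L0 track_target: idle → wire = none
L1 seek_light: active, inhibitor → wire = none
L2 dock: active, suppressor → wire = (-1, 1)
L3 follow_wall: idle → wire stays (-1, 1)
L4 recharge: idle → wire stays (-1, 1)
actuator = (-1, 1)
last writer: layer 2 = dock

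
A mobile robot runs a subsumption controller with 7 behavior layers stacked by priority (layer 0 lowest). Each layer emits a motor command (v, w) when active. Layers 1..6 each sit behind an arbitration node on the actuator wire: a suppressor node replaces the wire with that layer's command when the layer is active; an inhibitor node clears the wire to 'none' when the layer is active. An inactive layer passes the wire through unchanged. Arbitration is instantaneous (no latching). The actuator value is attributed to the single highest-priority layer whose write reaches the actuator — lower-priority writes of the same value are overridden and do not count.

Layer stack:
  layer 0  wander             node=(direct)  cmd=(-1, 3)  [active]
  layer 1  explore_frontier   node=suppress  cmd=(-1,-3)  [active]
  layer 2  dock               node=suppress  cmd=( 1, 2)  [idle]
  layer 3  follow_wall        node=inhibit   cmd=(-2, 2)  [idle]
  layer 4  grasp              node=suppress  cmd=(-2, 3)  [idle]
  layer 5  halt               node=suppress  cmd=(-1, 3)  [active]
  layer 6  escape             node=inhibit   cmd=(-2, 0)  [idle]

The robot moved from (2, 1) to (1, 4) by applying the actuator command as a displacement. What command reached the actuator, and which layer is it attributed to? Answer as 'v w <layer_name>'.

-1 3 halt

displacement = (1, 4) − (2, 1) = (-1, 3)
[0] wander on; wire := (-1, 3)
[1] explore_frontier on (suppress); wire := (-1, -3)
[2] dock off; pass (-1, -3)
[3] follow_wall off; pass (-1, -3)
[4] grasp off; pass (-1, -3)
[5] halt on (suppress); wire := (-1, 3)
[6] escape off; pass (-1, 3)
output (-1, 3) — from layer 5 (halt)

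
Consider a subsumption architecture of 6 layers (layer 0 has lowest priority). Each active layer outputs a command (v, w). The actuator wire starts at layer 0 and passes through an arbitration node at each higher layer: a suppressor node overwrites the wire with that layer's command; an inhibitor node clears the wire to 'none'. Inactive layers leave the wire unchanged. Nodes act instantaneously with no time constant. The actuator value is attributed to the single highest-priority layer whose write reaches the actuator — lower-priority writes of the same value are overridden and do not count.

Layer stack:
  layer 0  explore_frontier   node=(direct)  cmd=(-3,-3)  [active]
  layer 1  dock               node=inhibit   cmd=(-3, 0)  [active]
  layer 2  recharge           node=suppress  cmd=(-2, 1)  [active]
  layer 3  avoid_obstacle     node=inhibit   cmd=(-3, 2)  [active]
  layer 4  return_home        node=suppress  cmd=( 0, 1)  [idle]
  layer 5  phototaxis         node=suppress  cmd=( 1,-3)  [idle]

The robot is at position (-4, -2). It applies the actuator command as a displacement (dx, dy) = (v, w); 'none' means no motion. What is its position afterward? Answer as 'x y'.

-4 -2

L0 explore_frontier: active, feeds wire = (-3, -3)
L1 dock: active, inhibitor → wire = none
L2 recharge: active, suppressor → wire = (-2, 1)
L3 avoid_obstacle: active, inhibitor → wire = none
L4 return_home: idle → wire stays none
L5 phototaxis: idle → wire stays none
actuator = none
position: (-4, -2) + none = (-4, -2)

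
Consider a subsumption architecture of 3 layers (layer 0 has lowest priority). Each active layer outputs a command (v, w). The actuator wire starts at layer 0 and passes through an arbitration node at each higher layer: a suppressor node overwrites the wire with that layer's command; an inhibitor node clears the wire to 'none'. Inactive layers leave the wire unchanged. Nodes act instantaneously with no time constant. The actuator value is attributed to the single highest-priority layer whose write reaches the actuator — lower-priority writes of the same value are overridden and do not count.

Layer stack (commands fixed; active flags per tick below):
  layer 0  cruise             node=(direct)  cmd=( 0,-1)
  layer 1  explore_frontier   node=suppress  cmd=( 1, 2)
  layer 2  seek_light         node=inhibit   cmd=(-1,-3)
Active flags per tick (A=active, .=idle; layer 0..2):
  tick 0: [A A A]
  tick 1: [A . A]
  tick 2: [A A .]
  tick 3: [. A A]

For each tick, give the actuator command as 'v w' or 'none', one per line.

tick 0:
  layer 0 (cruise) active — direct: (0, -1)
  layer 1 (explore_frontier) active — suppresses: (1, 2)
  layer 2 (seek_light) active — inhibits: none
  → actuator none
tick 1:
  layer 0 (cruise) active — direct: (0, -1)
  layer 1 (explore_frontier) idle — unchanged: (0, -1)
  layer 2 (seek_light) active — inhibits: none
  → actuator none
tick 2:
  layer 0 (cruise) active — direct: (0, -1)
  layer 1 (explore_frontier) active — suppresses: (1, 2)
  layer 2 (seek_light) idle — unchanged: (1, 2)
  → actuator (1, 2)
tick 3:
  layer 0 (cruise) idle — none
  layer 1 (explore_frontier) active — suppresses: (1, 2)
  layer 2 (seek_light) active — inhibits: none
  → actuator none

none
none
1 2
none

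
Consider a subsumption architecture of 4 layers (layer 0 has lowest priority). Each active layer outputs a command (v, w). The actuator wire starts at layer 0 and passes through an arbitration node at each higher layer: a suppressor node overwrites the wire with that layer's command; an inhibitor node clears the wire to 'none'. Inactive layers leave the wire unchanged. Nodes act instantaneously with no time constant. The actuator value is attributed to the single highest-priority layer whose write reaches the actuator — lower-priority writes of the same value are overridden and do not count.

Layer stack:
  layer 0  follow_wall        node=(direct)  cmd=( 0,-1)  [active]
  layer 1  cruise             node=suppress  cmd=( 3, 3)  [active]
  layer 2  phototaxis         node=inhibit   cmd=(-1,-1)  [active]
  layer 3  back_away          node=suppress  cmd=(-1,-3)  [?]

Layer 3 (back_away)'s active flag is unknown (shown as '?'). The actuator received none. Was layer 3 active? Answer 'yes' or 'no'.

no

If layer 3 is active=yes:
  actuator would be (-1, -3)
If layer 3 is active=no:
  actuator would be none
Observed none, so layer 3 was idle.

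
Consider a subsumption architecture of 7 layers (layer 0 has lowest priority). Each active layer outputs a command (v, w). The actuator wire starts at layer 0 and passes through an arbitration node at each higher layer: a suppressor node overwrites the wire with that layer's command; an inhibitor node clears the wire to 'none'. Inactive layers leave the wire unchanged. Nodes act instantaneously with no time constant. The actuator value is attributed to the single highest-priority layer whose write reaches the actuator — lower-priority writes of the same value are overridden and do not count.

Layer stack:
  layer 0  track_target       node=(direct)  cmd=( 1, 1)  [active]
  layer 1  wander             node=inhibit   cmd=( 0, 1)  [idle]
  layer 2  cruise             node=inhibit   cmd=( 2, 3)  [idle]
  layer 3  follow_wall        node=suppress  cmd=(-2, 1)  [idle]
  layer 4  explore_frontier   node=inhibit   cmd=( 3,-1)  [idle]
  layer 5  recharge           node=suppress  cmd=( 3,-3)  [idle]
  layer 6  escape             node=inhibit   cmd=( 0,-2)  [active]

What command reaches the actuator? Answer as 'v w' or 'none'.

layer 0 (track_target) active — direct: (1, 1)
layer 1 (wander) idle — unchanged: (1, 1)
layer 2 (cruise) idle — unchanged: (1, 1)
layer 3 (follow_wall) idle — unchanged: (1, 1)
layer 4 (explore_frontier) idle — unchanged: (1, 1)
layer 5 (recharge) idle — unchanged: (1, 1)
layer 6 (escape) active — inhibits: none
→ actuator none

none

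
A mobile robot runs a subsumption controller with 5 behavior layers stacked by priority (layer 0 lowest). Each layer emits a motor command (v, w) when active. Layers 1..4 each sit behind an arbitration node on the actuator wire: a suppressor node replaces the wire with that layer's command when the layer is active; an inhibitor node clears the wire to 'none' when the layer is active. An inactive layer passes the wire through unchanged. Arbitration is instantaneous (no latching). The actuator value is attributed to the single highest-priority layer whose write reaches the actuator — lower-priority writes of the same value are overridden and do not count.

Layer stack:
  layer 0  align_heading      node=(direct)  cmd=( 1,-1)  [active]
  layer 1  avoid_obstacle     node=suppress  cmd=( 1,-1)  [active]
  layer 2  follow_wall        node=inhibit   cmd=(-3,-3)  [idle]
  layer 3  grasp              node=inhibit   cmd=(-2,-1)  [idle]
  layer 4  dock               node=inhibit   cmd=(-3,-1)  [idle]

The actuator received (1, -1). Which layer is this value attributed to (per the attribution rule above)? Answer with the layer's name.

avoid_obstacle

[0] align_heading on; wire := (1, -1)
[1] avoid_obstacle on (suppress); wire := (1, -1)
[2] follow_wall off; pass (1, -1)
[3] grasp off; pass (1, -1)
[4] dock off; pass (1, -1)
output (1, -1)
last writer: layer 1 = avoid_obstacle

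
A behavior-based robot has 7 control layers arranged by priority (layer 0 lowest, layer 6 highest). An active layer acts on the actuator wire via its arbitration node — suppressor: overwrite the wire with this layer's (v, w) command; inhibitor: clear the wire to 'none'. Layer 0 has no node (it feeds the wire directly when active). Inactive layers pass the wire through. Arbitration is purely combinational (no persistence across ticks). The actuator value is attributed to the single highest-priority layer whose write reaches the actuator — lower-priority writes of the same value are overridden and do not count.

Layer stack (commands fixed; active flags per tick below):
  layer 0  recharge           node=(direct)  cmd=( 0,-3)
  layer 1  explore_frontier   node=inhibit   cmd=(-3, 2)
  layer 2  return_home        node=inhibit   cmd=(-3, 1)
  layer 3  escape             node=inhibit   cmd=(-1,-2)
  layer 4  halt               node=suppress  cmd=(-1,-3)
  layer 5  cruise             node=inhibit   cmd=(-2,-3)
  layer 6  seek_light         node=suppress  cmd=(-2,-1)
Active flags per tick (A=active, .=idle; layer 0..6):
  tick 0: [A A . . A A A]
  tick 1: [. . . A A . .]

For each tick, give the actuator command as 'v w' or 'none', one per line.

-2 -1
-1 -3

tick 0:
  L0 recharge: active, feeds wire = (0, -3)
  L1 explore_frontier: active, inhibitor → wire = none
  L2 return_home: idle → wire stays none
  L3 escape: idle → wire stays none
  L4 halt: active, suppressor → wire = (-1, -3)
  L5 cruise: active, inhibitor → wire = none
  L6 seek_light: active, suppressor → wire = (-2, -1)
  actuator = (-2, -1)
tick 1:
  L0 recharge: idle → wire = none
  L1 explore_frontier: idle → wire stays none
  L2 return_home: idle → wire stays none
  L3 escape: active, inhibitor → wire = none
  L4 halt: active, suppressor → wire = (-1, -3)
  L5 cruise: idle → wire stays (-1, -3)
  L6 seek_light: idle → wire stays (-1, -3)
  actuator = (-1, -3)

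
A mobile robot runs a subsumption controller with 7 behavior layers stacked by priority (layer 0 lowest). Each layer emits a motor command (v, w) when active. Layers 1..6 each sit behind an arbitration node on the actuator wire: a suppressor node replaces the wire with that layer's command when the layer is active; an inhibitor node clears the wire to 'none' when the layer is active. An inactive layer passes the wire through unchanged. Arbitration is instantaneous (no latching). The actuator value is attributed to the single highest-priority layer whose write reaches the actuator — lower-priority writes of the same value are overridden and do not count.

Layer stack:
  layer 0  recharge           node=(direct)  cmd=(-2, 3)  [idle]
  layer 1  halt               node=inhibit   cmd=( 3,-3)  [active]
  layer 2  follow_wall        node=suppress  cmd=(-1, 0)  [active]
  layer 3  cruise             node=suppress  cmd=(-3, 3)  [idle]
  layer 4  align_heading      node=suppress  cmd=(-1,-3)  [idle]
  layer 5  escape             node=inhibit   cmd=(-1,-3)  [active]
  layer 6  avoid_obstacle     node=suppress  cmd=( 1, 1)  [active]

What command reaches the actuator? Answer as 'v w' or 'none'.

layer 0 (recharge) idle — none
layer 1 (halt) active — inhibits: none
layer 2 (follow_wall) active — suppresses: (-1, 0)
layer 3 (cruise) idle — unchanged: (-1, 0)
layer 4 (align_heading) idle — unchanged: (-1, 0)
layer 5 (escape) active — inhibits: none
layer 6 (avoid_obstacle) active — suppresses: (1, 1)
→ actuator (1, 1)

1 1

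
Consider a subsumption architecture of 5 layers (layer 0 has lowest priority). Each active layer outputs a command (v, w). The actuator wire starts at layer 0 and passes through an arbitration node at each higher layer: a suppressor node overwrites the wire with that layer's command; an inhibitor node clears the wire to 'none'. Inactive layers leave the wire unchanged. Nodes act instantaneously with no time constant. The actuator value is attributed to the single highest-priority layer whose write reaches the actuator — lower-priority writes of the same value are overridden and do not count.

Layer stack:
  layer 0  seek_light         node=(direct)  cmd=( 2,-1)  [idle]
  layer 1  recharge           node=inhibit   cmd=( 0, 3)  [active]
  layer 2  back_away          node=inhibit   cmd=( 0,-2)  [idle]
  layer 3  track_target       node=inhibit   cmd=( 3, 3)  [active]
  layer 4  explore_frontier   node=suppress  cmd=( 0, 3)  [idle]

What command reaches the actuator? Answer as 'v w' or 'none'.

none

layer 0 (seek_light) idle — none
layer 1 (recharge) active — inhibits: none
layer 2 (back_away) idle — unchanged: none
layer 3 (track_target) active — inhibits: none
layer 4 (explore_frontier) idle — unchanged: none
→ actuator none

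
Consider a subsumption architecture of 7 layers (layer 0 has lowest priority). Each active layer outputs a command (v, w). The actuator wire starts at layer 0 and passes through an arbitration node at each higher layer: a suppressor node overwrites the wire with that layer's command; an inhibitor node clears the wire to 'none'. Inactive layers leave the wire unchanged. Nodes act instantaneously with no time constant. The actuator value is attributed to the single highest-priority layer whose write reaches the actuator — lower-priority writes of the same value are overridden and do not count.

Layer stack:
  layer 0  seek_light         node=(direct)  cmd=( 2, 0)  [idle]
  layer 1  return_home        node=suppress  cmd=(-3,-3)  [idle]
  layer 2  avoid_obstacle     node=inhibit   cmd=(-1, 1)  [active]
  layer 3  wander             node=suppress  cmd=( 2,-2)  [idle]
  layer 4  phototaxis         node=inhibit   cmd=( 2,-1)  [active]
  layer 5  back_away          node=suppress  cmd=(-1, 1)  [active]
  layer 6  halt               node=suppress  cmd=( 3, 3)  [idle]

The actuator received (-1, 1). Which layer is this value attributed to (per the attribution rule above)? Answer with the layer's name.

L0 seek_light: idle → wire = none
L1 return_home: idle → wire stays none
L2 avoid_obstacle: active, inhibitor → wire = none
L3 wander: idle → wire stays none
L4 phototaxis: active, inhibitor → wire = none
L5 back_away: active, suppressor → wire = (-1, 1)
L6 halt: idle → wire stays (-1, 1)
actuator = (-1, 1)
last writer: layer 5 = back_away

back_away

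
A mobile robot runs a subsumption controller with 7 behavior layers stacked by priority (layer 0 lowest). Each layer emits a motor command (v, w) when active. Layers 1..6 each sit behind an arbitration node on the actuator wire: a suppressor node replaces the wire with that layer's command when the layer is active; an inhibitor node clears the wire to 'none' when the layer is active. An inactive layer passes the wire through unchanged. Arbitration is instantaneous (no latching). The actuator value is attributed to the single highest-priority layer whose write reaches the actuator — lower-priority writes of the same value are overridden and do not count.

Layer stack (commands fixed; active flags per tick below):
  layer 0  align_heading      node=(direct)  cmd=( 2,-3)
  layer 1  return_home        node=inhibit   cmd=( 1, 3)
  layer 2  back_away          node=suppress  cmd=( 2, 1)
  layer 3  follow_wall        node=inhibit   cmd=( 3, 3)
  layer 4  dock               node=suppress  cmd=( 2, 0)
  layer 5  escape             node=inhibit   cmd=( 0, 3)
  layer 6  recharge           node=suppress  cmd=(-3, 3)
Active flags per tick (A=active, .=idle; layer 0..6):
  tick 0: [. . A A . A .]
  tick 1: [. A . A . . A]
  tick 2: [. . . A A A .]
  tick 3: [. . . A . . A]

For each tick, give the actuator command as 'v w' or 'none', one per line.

none
-3 3
none
-3 3

tick 0:
  layer 0 (align_heading) idle — none
  layer 1 (return_home) idle — unchanged: none
  layer 2 (back_away) active — suppresses: (2, 1)
  layer 3 (follow_wall) active — inhibits: none
  layer 4 (dock) idle — unchanged: none
  layer 5 (escape) active — inhibits: none
  layer 6 (recharge) idle — unchanged: none
  → actuator none
tick 1:
  layer 0 (align_heading) idle — none
  layer 1 (return_home) active — inhibits: none
  layer 2 (back_away) idle — unchanged: none
  layer 3 (follow_wall) active — inhibits: none
  layer 4 (dock) idle — unchanged: none
  layer 5 (escape) idle — unchanged: none
  layer 6 (recharge) active — suppresses: (-3, 3)
  → actuator (-3, 3)
tick 2:
  layer 0 (align_heading) idle — none
  layer 1 (return_home) idle — unchanged: none
  layer 2 (back_away) idle — unchanged: none
  layer 3 (follow_wall) active — inhibits: none
  layer 4 (dock) active — suppresses: (2, 0)
  layer 5 (escape) active — inhibits: none
  layer 6 (recharge) idle — unchanged: none
  → actuator none
tick 3:
  layer 0 (align_heading) idle — none
  layer 1 (return_home) idle — unchanged: none
  layer 2 (back_away) idle — unchanged: none
  layer 3 (follow_wall) active — inhibits: none
  layer 4 (dock) idle — unchanged: none
  layer 5 (escape) idle — unchanged: none
  layer 6 (recharge) active — suppresses: (-3, 3)
  → actuator (-3, 3)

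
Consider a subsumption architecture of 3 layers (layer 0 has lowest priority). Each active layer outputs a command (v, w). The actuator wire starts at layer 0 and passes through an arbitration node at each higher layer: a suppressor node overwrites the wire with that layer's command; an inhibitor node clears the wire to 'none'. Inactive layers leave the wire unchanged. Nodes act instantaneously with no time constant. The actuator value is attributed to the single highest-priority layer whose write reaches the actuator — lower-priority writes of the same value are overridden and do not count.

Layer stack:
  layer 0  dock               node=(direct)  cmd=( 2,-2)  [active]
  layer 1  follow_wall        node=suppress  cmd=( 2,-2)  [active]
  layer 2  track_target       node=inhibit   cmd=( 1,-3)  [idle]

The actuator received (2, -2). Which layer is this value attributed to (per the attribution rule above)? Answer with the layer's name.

follow_wall

layer 0 (dock) active — direct: (2, -2)
layer 1 (follow_wall) active — suppresses: (2, -2)
layer 2 (track_target) idle — unchanged: (2, -2)
→ actuator (2, -2)
last writer: layer 1 = follow_wall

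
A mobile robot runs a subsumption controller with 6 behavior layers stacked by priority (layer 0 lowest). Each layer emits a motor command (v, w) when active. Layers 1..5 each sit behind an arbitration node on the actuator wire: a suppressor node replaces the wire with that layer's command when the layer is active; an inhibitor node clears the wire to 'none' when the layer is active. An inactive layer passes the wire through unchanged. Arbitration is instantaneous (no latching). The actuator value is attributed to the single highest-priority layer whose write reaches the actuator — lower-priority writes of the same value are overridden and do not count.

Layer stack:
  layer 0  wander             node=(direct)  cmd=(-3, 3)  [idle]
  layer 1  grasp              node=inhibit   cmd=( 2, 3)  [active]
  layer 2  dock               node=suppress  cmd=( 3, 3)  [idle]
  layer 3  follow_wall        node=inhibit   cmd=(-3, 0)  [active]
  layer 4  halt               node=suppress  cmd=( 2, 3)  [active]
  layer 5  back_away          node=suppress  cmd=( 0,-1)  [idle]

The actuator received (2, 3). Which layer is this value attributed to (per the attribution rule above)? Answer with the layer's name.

layer 0 (wander) idle — none
layer 1 (grasp) active — inhibits: none
layer 2 (dock) idle — unchanged: none
layer 3 (follow_wall) active — inhibits: none
layer 4 (halt) active — suppresses: (2, 3)
layer 5 (back_away) idle — unchanged: (2, 3)
→ actuator (2, 3)
last writer: layer 4 = halt

halt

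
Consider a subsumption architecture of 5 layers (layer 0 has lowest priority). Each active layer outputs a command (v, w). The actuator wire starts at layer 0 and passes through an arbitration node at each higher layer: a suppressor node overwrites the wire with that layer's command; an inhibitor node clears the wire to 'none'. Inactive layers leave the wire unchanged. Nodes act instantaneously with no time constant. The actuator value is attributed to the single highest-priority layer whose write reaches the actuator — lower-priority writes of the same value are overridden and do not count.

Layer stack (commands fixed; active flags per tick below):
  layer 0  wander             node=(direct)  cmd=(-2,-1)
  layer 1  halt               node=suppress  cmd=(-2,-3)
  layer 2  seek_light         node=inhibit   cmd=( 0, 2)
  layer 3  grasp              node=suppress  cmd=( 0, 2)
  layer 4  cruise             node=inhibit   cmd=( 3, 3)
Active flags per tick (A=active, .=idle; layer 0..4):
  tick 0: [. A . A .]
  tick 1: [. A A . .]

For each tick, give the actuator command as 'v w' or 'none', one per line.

tick 0:
  layer 0 (wander) idle — none
  layer 1 (halt) active — suppresses: (-2, -3)
  layer 2 (seek_light) idle — unchanged: (-2, -3)
  layer 3 (grasp) active — suppresses: (0, 2)
  layer 4 (cruise) idle — unchanged: (0, 2)
  → actuator (0, 2)
tick 1:
  layer 0 (wander) idle — none
  layer 1 (halt) active — suppresses: (-2, -3)
  layer 2 (seek_light) active — inhibits: none
  layer 3 (grasp) idle — unchanged: none
  layer 4 (cruise) idle — unchanged: none
  → actuator none

0 2
none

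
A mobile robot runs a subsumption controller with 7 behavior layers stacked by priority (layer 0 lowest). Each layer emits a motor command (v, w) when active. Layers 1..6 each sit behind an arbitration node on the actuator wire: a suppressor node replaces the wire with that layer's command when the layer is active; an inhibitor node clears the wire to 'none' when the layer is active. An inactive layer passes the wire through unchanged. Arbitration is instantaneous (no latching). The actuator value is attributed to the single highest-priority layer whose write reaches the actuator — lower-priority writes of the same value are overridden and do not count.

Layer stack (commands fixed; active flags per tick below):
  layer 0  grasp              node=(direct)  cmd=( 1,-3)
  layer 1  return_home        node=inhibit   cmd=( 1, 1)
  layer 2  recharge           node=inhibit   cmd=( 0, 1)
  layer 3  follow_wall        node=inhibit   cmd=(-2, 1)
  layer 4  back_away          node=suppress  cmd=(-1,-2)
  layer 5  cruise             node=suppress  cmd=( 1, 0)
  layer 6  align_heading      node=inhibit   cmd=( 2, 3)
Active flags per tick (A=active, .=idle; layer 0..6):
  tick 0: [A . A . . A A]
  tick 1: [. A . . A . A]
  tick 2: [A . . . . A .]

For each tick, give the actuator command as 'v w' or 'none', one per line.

tick 0:
  [0] grasp on; wire := (1, -3)
  [1] return_home off; pass (1, -3)
  [2] recharge on (inhibit); wire := none
  [3] follow_wall off; pass none
  [4] back_away off; pass none
  [5] cruise on (suppress); wire := (1, 0)
  [6] align_heading on (inhibit); wire := none
  output none
tick 1:
  [0] grasp off; wire := none
  [1] return_home on (inhibit); wire := none
  [2] recharge off; pass none
  [3] follow_wall off; pass none
  [4] back_away on (suppress); wire := (-1, -2)
  [5] cruise off; pass (-1, -2)
  [6] align_heading on (inhibit); wire := none
  output none
tick 2:
  [0] grasp on; wire := (1, -3)
  [1] return_home off; pass (1, -3)
  [2] recharge off; pass (1, -3)
  [3] follow_wall off; pass (1, -3)
  [4] back_away off; pass (1, -3)
  [5] cruise on (suppress); wire := (1, 0)
  [6] align_heading off; pass (1, 0)
  output (1, 0)

none
none
1 0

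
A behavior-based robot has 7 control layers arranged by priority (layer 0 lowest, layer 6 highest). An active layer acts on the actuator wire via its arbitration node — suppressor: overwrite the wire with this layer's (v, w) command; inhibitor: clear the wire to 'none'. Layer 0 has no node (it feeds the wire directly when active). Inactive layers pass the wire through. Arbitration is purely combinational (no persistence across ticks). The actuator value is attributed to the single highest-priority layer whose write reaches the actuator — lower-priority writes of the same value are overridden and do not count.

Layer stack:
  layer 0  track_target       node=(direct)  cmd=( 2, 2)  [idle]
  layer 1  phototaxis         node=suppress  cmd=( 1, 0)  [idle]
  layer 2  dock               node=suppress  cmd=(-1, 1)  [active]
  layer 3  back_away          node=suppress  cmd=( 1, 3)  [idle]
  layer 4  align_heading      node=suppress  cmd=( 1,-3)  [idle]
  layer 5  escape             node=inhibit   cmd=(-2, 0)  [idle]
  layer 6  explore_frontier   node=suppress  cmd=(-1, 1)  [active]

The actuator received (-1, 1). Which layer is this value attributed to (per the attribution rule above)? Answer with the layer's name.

L0 track_target: idle → wire = none
L1 phototaxis: idle → wire stays none
L2 dock: active, suppressor → wire = (-1, 1)
L3 back_away: idle → wire stays (-1, 1)
L4 align_heading: idle → wire stays (-1, 1)
L5 escape: idle → wire stays (-1, 1)
L6 explore_frontier: active, suppressor → wire = (-1, 1)
actuator = (-1, 1)
last writer: layer 6 = explore_frontier

explore_frontier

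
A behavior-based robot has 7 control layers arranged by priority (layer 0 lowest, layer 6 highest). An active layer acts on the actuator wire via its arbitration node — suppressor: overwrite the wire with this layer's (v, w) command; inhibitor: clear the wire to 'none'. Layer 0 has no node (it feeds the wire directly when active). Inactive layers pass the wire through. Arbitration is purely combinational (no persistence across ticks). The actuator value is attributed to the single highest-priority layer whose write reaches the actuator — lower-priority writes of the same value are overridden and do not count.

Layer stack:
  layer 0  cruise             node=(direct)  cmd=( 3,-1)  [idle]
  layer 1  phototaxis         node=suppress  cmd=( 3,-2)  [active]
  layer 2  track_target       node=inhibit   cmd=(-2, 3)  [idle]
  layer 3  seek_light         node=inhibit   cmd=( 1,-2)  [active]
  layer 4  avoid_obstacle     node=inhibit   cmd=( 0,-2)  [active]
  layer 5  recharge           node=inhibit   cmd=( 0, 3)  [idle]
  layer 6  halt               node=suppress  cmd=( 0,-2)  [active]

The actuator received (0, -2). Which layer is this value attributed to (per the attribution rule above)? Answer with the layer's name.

halt

L0 cruise: idle → wire = none
L1 phototaxis: active, suppressor → wire = (3, -2)
L2 track_target: idle → wire stays (3, -2)
L3 seek_light: active, inhibitor → wire = none
L4 avoid_obstacle: active, inhibitor → wire = none
L5 recharge: idle → wire stays none
L6 halt: active, suppressor → wire = (0, -2)
actuator = (0, -2)
last writer: layer 6 = halt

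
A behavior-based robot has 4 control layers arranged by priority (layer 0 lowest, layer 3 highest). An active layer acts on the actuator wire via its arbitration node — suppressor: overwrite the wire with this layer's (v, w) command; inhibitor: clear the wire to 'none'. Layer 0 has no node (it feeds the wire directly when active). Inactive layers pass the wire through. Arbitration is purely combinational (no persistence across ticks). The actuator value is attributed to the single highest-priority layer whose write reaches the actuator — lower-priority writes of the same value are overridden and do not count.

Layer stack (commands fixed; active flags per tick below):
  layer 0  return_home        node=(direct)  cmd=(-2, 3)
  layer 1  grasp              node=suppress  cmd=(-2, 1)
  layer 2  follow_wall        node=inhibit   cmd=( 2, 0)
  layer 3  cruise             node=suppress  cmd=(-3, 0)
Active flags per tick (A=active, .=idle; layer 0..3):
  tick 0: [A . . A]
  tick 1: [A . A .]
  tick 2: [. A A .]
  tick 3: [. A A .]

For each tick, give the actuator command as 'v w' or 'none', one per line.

-3 0
none
none
none

tick 0:
  L0 return_home: active, feeds wire = (-2, 3)
  L1 grasp: idle → wire stays (-2, 3)
  L2 follow_wall: idle → wire stays (-2, 3)
  L3 cruise: active, suppressor → wire = (-3, 0)
  actuator = (-3, 0)
tick 1:
  L0 return_home: active, feeds wire = (-2, 3)
  L1 grasp: idle → wire stays (-2, 3)
  L2 follow_wall: active, inhibitor → wire = none
  L3 cruise: idle → wire stays none
  actuator = none
tick 2:
  L0 return_home: idle → wire = none
  L1 grasp: active, suppressor → wire = (-2, 1)
  L2 follow_wall: active, inhibitor → wire = none
  L3 cruise: idle → wire stays none
  actuator = none
tick 3:
  L0 return_home: idle → wire = none
  L1 grasp: active, suppressor → wire = (-2, 1)
  L2 follow_wall: active, inhibitor → wire = none
  L3 cruise: idle → wire stays none
  actuator = none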